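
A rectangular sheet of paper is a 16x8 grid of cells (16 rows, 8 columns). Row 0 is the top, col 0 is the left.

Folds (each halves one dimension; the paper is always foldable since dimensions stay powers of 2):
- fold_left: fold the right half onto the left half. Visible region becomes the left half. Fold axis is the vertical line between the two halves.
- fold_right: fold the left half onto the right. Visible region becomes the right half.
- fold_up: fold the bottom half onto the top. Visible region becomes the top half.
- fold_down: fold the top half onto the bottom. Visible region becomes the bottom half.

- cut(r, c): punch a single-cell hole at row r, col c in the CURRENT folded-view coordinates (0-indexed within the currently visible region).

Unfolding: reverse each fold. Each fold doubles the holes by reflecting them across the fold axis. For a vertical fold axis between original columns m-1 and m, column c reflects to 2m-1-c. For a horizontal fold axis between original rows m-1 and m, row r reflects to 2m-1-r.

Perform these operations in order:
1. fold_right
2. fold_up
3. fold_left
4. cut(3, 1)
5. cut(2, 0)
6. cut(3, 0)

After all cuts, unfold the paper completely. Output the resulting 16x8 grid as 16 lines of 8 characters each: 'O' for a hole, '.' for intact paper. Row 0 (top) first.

Answer: ........
........
O..OO..O
OOOOOOOO
........
........
........
........
........
........
........
........
OOOOOOOO
O..OO..O
........
........

Derivation:
Op 1 fold_right: fold axis v@4; visible region now rows[0,16) x cols[4,8) = 16x4
Op 2 fold_up: fold axis h@8; visible region now rows[0,8) x cols[4,8) = 8x4
Op 3 fold_left: fold axis v@6; visible region now rows[0,8) x cols[4,6) = 8x2
Op 4 cut(3, 1): punch at orig (3,5); cuts so far [(3, 5)]; region rows[0,8) x cols[4,6) = 8x2
Op 5 cut(2, 0): punch at orig (2,4); cuts so far [(2, 4), (3, 5)]; region rows[0,8) x cols[4,6) = 8x2
Op 6 cut(3, 0): punch at orig (3,4); cuts so far [(2, 4), (3, 4), (3, 5)]; region rows[0,8) x cols[4,6) = 8x2
Unfold 1 (reflect across v@6): 6 holes -> [(2, 4), (2, 7), (3, 4), (3, 5), (3, 6), (3, 7)]
Unfold 2 (reflect across h@8): 12 holes -> [(2, 4), (2, 7), (3, 4), (3, 5), (3, 6), (3, 7), (12, 4), (12, 5), (12, 6), (12, 7), (13, 4), (13, 7)]
Unfold 3 (reflect across v@4): 24 holes -> [(2, 0), (2, 3), (2, 4), (2, 7), (3, 0), (3, 1), (3, 2), (3, 3), (3, 4), (3, 5), (3, 6), (3, 7), (12, 0), (12, 1), (12, 2), (12, 3), (12, 4), (12, 5), (12, 6), (12, 7), (13, 0), (13, 3), (13, 4), (13, 7)]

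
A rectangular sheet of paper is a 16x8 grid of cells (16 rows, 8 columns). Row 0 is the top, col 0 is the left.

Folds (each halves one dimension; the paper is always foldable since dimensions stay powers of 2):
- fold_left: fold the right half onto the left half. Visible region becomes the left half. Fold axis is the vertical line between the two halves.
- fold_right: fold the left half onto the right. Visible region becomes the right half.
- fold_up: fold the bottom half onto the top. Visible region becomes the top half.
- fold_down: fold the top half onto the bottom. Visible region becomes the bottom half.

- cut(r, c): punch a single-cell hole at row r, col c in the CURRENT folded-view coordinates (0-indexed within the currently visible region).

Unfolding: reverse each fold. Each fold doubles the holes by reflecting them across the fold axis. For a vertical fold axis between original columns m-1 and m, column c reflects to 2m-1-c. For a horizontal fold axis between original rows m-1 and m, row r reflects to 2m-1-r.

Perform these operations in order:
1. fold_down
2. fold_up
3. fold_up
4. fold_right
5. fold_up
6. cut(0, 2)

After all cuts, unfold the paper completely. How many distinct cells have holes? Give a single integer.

Op 1 fold_down: fold axis h@8; visible region now rows[8,16) x cols[0,8) = 8x8
Op 2 fold_up: fold axis h@12; visible region now rows[8,12) x cols[0,8) = 4x8
Op 3 fold_up: fold axis h@10; visible region now rows[8,10) x cols[0,8) = 2x8
Op 4 fold_right: fold axis v@4; visible region now rows[8,10) x cols[4,8) = 2x4
Op 5 fold_up: fold axis h@9; visible region now rows[8,9) x cols[4,8) = 1x4
Op 6 cut(0, 2): punch at orig (8,6); cuts so far [(8, 6)]; region rows[8,9) x cols[4,8) = 1x4
Unfold 1 (reflect across h@9): 2 holes -> [(8, 6), (9, 6)]
Unfold 2 (reflect across v@4): 4 holes -> [(8, 1), (8, 6), (9, 1), (9, 6)]
Unfold 3 (reflect across h@10): 8 holes -> [(8, 1), (8, 6), (9, 1), (9, 6), (10, 1), (10, 6), (11, 1), (11, 6)]
Unfold 4 (reflect across h@12): 16 holes -> [(8, 1), (8, 6), (9, 1), (9, 6), (10, 1), (10, 6), (11, 1), (11, 6), (12, 1), (12, 6), (13, 1), (13, 6), (14, 1), (14, 6), (15, 1), (15, 6)]
Unfold 5 (reflect across h@8): 32 holes -> [(0, 1), (0, 6), (1, 1), (1, 6), (2, 1), (2, 6), (3, 1), (3, 6), (4, 1), (4, 6), (5, 1), (5, 6), (6, 1), (6, 6), (7, 1), (7, 6), (8, 1), (8, 6), (9, 1), (9, 6), (10, 1), (10, 6), (11, 1), (11, 6), (12, 1), (12, 6), (13, 1), (13, 6), (14, 1), (14, 6), (15, 1), (15, 6)]

Answer: 32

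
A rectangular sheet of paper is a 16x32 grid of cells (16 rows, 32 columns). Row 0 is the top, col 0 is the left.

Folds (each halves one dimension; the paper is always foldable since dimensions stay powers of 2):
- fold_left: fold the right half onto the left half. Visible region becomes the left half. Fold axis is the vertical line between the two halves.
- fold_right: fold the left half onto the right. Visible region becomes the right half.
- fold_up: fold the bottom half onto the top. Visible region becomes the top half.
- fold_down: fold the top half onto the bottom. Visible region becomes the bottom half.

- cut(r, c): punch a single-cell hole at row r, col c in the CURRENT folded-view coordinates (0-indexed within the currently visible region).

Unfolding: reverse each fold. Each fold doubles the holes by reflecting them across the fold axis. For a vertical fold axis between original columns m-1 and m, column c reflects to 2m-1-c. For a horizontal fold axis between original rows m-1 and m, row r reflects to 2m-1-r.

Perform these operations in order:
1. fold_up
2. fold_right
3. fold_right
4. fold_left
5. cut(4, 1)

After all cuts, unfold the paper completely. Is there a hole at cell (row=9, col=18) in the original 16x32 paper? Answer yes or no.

Op 1 fold_up: fold axis h@8; visible region now rows[0,8) x cols[0,32) = 8x32
Op 2 fold_right: fold axis v@16; visible region now rows[0,8) x cols[16,32) = 8x16
Op 3 fold_right: fold axis v@24; visible region now rows[0,8) x cols[24,32) = 8x8
Op 4 fold_left: fold axis v@28; visible region now rows[0,8) x cols[24,28) = 8x4
Op 5 cut(4, 1): punch at orig (4,25); cuts so far [(4, 25)]; region rows[0,8) x cols[24,28) = 8x4
Unfold 1 (reflect across v@28): 2 holes -> [(4, 25), (4, 30)]
Unfold 2 (reflect across v@24): 4 holes -> [(4, 17), (4, 22), (4, 25), (4, 30)]
Unfold 3 (reflect across v@16): 8 holes -> [(4, 1), (4, 6), (4, 9), (4, 14), (4, 17), (4, 22), (4, 25), (4, 30)]
Unfold 4 (reflect across h@8): 16 holes -> [(4, 1), (4, 6), (4, 9), (4, 14), (4, 17), (4, 22), (4, 25), (4, 30), (11, 1), (11, 6), (11, 9), (11, 14), (11, 17), (11, 22), (11, 25), (11, 30)]
Holes: [(4, 1), (4, 6), (4, 9), (4, 14), (4, 17), (4, 22), (4, 25), (4, 30), (11, 1), (11, 6), (11, 9), (11, 14), (11, 17), (11, 22), (11, 25), (11, 30)]

Answer: no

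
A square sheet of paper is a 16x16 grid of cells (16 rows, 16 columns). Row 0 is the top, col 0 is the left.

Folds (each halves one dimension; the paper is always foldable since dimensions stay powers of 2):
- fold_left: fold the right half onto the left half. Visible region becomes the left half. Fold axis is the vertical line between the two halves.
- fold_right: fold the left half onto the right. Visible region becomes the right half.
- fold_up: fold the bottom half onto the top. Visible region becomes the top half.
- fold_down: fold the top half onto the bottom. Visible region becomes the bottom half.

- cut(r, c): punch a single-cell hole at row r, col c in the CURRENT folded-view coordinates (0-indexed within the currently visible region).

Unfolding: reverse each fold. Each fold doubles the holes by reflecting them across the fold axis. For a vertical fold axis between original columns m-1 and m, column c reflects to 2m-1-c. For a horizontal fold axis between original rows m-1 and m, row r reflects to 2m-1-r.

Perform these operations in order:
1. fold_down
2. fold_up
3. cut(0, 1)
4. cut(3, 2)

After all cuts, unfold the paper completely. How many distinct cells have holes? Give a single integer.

Answer: 8

Derivation:
Op 1 fold_down: fold axis h@8; visible region now rows[8,16) x cols[0,16) = 8x16
Op 2 fold_up: fold axis h@12; visible region now rows[8,12) x cols[0,16) = 4x16
Op 3 cut(0, 1): punch at orig (8,1); cuts so far [(8, 1)]; region rows[8,12) x cols[0,16) = 4x16
Op 4 cut(3, 2): punch at orig (11,2); cuts so far [(8, 1), (11, 2)]; region rows[8,12) x cols[0,16) = 4x16
Unfold 1 (reflect across h@12): 4 holes -> [(8, 1), (11, 2), (12, 2), (15, 1)]
Unfold 2 (reflect across h@8): 8 holes -> [(0, 1), (3, 2), (4, 2), (7, 1), (8, 1), (11, 2), (12, 2), (15, 1)]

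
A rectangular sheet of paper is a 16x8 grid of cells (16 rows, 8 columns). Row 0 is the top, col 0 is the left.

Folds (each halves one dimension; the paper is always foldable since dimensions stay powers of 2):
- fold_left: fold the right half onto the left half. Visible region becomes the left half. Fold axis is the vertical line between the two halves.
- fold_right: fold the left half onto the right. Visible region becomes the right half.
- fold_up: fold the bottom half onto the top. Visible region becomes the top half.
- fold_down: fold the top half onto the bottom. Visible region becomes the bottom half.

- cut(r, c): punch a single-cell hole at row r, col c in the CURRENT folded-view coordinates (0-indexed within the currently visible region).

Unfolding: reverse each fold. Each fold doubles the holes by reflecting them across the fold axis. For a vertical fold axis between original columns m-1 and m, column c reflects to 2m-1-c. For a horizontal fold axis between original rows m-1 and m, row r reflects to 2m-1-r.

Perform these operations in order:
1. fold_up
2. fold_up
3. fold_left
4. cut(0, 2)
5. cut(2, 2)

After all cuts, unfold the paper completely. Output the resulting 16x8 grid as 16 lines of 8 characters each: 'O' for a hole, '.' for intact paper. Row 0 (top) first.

Answer: ..O..O..
........
..O..O..
........
........
..O..O..
........
..O..O..
..O..O..
........
..O..O..
........
........
..O..O..
........
..O..O..

Derivation:
Op 1 fold_up: fold axis h@8; visible region now rows[0,8) x cols[0,8) = 8x8
Op 2 fold_up: fold axis h@4; visible region now rows[0,4) x cols[0,8) = 4x8
Op 3 fold_left: fold axis v@4; visible region now rows[0,4) x cols[0,4) = 4x4
Op 4 cut(0, 2): punch at orig (0,2); cuts so far [(0, 2)]; region rows[0,4) x cols[0,4) = 4x4
Op 5 cut(2, 2): punch at orig (2,2); cuts so far [(0, 2), (2, 2)]; region rows[0,4) x cols[0,4) = 4x4
Unfold 1 (reflect across v@4): 4 holes -> [(0, 2), (0, 5), (2, 2), (2, 5)]
Unfold 2 (reflect across h@4): 8 holes -> [(0, 2), (0, 5), (2, 2), (2, 5), (5, 2), (5, 5), (7, 2), (7, 5)]
Unfold 3 (reflect across h@8): 16 holes -> [(0, 2), (0, 5), (2, 2), (2, 5), (5, 2), (5, 5), (7, 2), (7, 5), (8, 2), (8, 5), (10, 2), (10, 5), (13, 2), (13, 5), (15, 2), (15, 5)]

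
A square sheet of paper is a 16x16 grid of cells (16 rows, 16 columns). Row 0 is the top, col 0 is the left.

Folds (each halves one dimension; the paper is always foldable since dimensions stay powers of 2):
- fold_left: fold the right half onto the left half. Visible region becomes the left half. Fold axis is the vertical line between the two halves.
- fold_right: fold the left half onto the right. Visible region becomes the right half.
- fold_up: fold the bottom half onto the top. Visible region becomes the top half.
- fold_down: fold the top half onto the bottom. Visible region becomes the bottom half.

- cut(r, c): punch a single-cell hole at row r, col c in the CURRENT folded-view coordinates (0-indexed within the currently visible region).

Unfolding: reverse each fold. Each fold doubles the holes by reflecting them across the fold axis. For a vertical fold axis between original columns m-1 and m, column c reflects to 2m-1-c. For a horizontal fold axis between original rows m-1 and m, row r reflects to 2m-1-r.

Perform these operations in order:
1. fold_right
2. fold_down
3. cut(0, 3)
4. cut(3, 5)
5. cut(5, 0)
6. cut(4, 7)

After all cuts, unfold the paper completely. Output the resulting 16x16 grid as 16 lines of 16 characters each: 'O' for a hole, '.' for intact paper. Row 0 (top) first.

Op 1 fold_right: fold axis v@8; visible region now rows[0,16) x cols[8,16) = 16x8
Op 2 fold_down: fold axis h@8; visible region now rows[8,16) x cols[8,16) = 8x8
Op 3 cut(0, 3): punch at orig (8,11); cuts so far [(8, 11)]; region rows[8,16) x cols[8,16) = 8x8
Op 4 cut(3, 5): punch at orig (11,13); cuts so far [(8, 11), (11, 13)]; region rows[8,16) x cols[8,16) = 8x8
Op 5 cut(5, 0): punch at orig (13,8); cuts so far [(8, 11), (11, 13), (13, 8)]; region rows[8,16) x cols[8,16) = 8x8
Op 6 cut(4, 7): punch at orig (12,15); cuts so far [(8, 11), (11, 13), (12, 15), (13, 8)]; region rows[8,16) x cols[8,16) = 8x8
Unfold 1 (reflect across h@8): 8 holes -> [(2, 8), (3, 15), (4, 13), (7, 11), (8, 11), (11, 13), (12, 15), (13, 8)]
Unfold 2 (reflect across v@8): 16 holes -> [(2, 7), (2, 8), (3, 0), (3, 15), (4, 2), (4, 13), (7, 4), (7, 11), (8, 4), (8, 11), (11, 2), (11, 13), (12, 0), (12, 15), (13, 7), (13, 8)]

Answer: ................
................
.......OO.......
O..............O
..O..........O..
................
................
....O......O....
....O......O....
................
................
..O..........O..
O..............O
.......OO.......
................
................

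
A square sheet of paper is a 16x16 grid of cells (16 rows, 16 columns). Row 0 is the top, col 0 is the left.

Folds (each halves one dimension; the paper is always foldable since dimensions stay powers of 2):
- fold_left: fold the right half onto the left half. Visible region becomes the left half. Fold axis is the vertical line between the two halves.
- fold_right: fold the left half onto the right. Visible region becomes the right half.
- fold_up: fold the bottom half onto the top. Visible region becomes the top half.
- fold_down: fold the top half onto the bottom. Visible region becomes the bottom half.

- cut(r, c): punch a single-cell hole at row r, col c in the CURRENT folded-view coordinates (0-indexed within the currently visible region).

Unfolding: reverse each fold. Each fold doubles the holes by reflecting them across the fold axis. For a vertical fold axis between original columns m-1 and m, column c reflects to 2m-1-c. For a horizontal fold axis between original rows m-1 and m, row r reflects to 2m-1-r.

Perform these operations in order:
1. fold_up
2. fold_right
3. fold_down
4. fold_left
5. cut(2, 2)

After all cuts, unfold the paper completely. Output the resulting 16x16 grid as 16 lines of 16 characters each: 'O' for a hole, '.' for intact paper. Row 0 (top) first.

Answer: ................
..O..O....O..O..
................
................
................
................
..O..O....O..O..
................
................
..O..O....O..O..
................
................
................
................
..O..O....O..O..
................

Derivation:
Op 1 fold_up: fold axis h@8; visible region now rows[0,8) x cols[0,16) = 8x16
Op 2 fold_right: fold axis v@8; visible region now rows[0,8) x cols[8,16) = 8x8
Op 3 fold_down: fold axis h@4; visible region now rows[4,8) x cols[8,16) = 4x8
Op 4 fold_left: fold axis v@12; visible region now rows[4,8) x cols[8,12) = 4x4
Op 5 cut(2, 2): punch at orig (6,10); cuts so far [(6, 10)]; region rows[4,8) x cols[8,12) = 4x4
Unfold 1 (reflect across v@12): 2 holes -> [(6, 10), (6, 13)]
Unfold 2 (reflect across h@4): 4 holes -> [(1, 10), (1, 13), (6, 10), (6, 13)]
Unfold 3 (reflect across v@8): 8 holes -> [(1, 2), (1, 5), (1, 10), (1, 13), (6, 2), (6, 5), (6, 10), (6, 13)]
Unfold 4 (reflect across h@8): 16 holes -> [(1, 2), (1, 5), (1, 10), (1, 13), (6, 2), (6, 5), (6, 10), (6, 13), (9, 2), (9, 5), (9, 10), (9, 13), (14, 2), (14, 5), (14, 10), (14, 13)]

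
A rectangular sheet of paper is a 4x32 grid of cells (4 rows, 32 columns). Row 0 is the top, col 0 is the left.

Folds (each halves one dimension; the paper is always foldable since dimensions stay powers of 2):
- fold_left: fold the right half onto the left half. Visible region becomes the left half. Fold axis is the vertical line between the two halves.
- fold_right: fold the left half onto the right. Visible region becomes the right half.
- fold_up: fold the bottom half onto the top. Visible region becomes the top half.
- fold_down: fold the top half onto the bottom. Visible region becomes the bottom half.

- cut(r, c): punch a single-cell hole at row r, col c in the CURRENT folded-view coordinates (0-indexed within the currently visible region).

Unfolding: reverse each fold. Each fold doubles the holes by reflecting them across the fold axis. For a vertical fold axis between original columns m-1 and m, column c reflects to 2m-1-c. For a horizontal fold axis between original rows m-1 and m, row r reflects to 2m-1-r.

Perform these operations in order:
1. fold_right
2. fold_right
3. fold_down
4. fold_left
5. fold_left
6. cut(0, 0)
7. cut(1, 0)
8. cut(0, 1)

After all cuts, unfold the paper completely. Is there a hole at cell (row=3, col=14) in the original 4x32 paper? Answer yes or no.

Op 1 fold_right: fold axis v@16; visible region now rows[0,4) x cols[16,32) = 4x16
Op 2 fold_right: fold axis v@24; visible region now rows[0,4) x cols[24,32) = 4x8
Op 3 fold_down: fold axis h@2; visible region now rows[2,4) x cols[24,32) = 2x8
Op 4 fold_left: fold axis v@28; visible region now rows[2,4) x cols[24,28) = 2x4
Op 5 fold_left: fold axis v@26; visible region now rows[2,4) x cols[24,26) = 2x2
Op 6 cut(0, 0): punch at orig (2,24); cuts so far [(2, 24)]; region rows[2,4) x cols[24,26) = 2x2
Op 7 cut(1, 0): punch at orig (3,24); cuts so far [(2, 24), (3, 24)]; region rows[2,4) x cols[24,26) = 2x2
Op 8 cut(0, 1): punch at orig (2,25); cuts so far [(2, 24), (2, 25), (3, 24)]; region rows[2,4) x cols[24,26) = 2x2
Unfold 1 (reflect across v@26): 6 holes -> [(2, 24), (2, 25), (2, 26), (2, 27), (3, 24), (3, 27)]
Unfold 2 (reflect across v@28): 12 holes -> [(2, 24), (2, 25), (2, 26), (2, 27), (2, 28), (2, 29), (2, 30), (2, 31), (3, 24), (3, 27), (3, 28), (3, 31)]
Unfold 3 (reflect across h@2): 24 holes -> [(0, 24), (0, 27), (0, 28), (0, 31), (1, 24), (1, 25), (1, 26), (1, 27), (1, 28), (1, 29), (1, 30), (1, 31), (2, 24), (2, 25), (2, 26), (2, 27), (2, 28), (2, 29), (2, 30), (2, 31), (3, 24), (3, 27), (3, 28), (3, 31)]
Unfold 4 (reflect across v@24): 48 holes -> [(0, 16), (0, 19), (0, 20), (0, 23), (0, 24), (0, 27), (0, 28), (0, 31), (1, 16), (1, 17), (1, 18), (1, 19), (1, 20), (1, 21), (1, 22), (1, 23), (1, 24), (1, 25), (1, 26), (1, 27), (1, 28), (1, 29), (1, 30), (1, 31), (2, 16), (2, 17), (2, 18), (2, 19), (2, 20), (2, 21), (2, 22), (2, 23), (2, 24), (2, 25), (2, 26), (2, 27), (2, 28), (2, 29), (2, 30), (2, 31), (3, 16), (3, 19), (3, 20), (3, 23), (3, 24), (3, 27), (3, 28), (3, 31)]
Unfold 5 (reflect across v@16): 96 holes -> [(0, 0), (0, 3), (0, 4), (0, 7), (0, 8), (0, 11), (0, 12), (0, 15), (0, 16), (0, 19), (0, 20), (0, 23), (0, 24), (0, 27), (0, 28), (0, 31), (1, 0), (1, 1), (1, 2), (1, 3), (1, 4), (1, 5), (1, 6), (1, 7), (1, 8), (1, 9), (1, 10), (1, 11), (1, 12), (1, 13), (1, 14), (1, 15), (1, 16), (1, 17), (1, 18), (1, 19), (1, 20), (1, 21), (1, 22), (1, 23), (1, 24), (1, 25), (1, 26), (1, 27), (1, 28), (1, 29), (1, 30), (1, 31), (2, 0), (2, 1), (2, 2), (2, 3), (2, 4), (2, 5), (2, 6), (2, 7), (2, 8), (2, 9), (2, 10), (2, 11), (2, 12), (2, 13), (2, 14), (2, 15), (2, 16), (2, 17), (2, 18), (2, 19), (2, 20), (2, 21), (2, 22), (2, 23), (2, 24), (2, 25), (2, 26), (2, 27), (2, 28), (2, 29), (2, 30), (2, 31), (3, 0), (3, 3), (3, 4), (3, 7), (3, 8), (3, 11), (3, 12), (3, 15), (3, 16), (3, 19), (3, 20), (3, 23), (3, 24), (3, 27), (3, 28), (3, 31)]
Holes: [(0, 0), (0, 3), (0, 4), (0, 7), (0, 8), (0, 11), (0, 12), (0, 15), (0, 16), (0, 19), (0, 20), (0, 23), (0, 24), (0, 27), (0, 28), (0, 31), (1, 0), (1, 1), (1, 2), (1, 3), (1, 4), (1, 5), (1, 6), (1, 7), (1, 8), (1, 9), (1, 10), (1, 11), (1, 12), (1, 13), (1, 14), (1, 15), (1, 16), (1, 17), (1, 18), (1, 19), (1, 20), (1, 21), (1, 22), (1, 23), (1, 24), (1, 25), (1, 26), (1, 27), (1, 28), (1, 29), (1, 30), (1, 31), (2, 0), (2, 1), (2, 2), (2, 3), (2, 4), (2, 5), (2, 6), (2, 7), (2, 8), (2, 9), (2, 10), (2, 11), (2, 12), (2, 13), (2, 14), (2, 15), (2, 16), (2, 17), (2, 18), (2, 19), (2, 20), (2, 21), (2, 22), (2, 23), (2, 24), (2, 25), (2, 26), (2, 27), (2, 28), (2, 29), (2, 30), (2, 31), (3, 0), (3, 3), (3, 4), (3, 7), (3, 8), (3, 11), (3, 12), (3, 15), (3, 16), (3, 19), (3, 20), (3, 23), (3, 24), (3, 27), (3, 28), (3, 31)]

Answer: no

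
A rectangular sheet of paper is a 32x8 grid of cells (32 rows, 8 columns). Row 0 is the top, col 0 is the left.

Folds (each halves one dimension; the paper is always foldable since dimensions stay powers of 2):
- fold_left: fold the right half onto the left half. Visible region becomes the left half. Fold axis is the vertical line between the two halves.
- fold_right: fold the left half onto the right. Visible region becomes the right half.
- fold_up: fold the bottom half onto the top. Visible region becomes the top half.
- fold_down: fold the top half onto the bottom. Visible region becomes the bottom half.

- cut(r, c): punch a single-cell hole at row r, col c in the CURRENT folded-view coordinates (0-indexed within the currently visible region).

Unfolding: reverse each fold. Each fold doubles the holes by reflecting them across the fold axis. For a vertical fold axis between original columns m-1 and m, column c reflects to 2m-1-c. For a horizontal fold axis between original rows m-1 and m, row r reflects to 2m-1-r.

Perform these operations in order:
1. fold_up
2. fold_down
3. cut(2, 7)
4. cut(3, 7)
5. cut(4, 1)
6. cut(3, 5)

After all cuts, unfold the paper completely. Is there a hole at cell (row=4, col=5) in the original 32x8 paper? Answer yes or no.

Op 1 fold_up: fold axis h@16; visible region now rows[0,16) x cols[0,8) = 16x8
Op 2 fold_down: fold axis h@8; visible region now rows[8,16) x cols[0,8) = 8x8
Op 3 cut(2, 7): punch at orig (10,7); cuts so far [(10, 7)]; region rows[8,16) x cols[0,8) = 8x8
Op 4 cut(3, 7): punch at orig (11,7); cuts so far [(10, 7), (11, 7)]; region rows[8,16) x cols[0,8) = 8x8
Op 5 cut(4, 1): punch at orig (12,1); cuts so far [(10, 7), (11, 7), (12, 1)]; region rows[8,16) x cols[0,8) = 8x8
Op 6 cut(3, 5): punch at orig (11,5); cuts so far [(10, 7), (11, 5), (11, 7), (12, 1)]; region rows[8,16) x cols[0,8) = 8x8
Unfold 1 (reflect across h@8): 8 holes -> [(3, 1), (4, 5), (4, 7), (5, 7), (10, 7), (11, 5), (11, 7), (12, 1)]
Unfold 2 (reflect across h@16): 16 holes -> [(3, 1), (4, 5), (4, 7), (5, 7), (10, 7), (11, 5), (11, 7), (12, 1), (19, 1), (20, 5), (20, 7), (21, 7), (26, 7), (27, 5), (27, 7), (28, 1)]
Holes: [(3, 1), (4, 5), (4, 7), (5, 7), (10, 7), (11, 5), (11, 7), (12, 1), (19, 1), (20, 5), (20, 7), (21, 7), (26, 7), (27, 5), (27, 7), (28, 1)]

Answer: yes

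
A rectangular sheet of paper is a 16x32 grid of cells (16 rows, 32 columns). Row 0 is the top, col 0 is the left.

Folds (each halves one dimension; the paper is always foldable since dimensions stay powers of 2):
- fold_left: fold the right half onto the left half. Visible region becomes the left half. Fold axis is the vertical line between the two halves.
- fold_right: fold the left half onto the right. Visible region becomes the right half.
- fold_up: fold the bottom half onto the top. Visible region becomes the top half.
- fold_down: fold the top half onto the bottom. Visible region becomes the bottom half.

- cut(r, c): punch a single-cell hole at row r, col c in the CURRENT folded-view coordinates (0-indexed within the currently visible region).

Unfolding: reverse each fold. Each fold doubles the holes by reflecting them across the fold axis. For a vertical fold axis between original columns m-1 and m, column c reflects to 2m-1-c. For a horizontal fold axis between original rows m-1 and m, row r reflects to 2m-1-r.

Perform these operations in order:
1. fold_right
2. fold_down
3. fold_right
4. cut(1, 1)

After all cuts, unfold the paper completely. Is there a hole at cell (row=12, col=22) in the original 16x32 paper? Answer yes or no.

Answer: no

Derivation:
Op 1 fold_right: fold axis v@16; visible region now rows[0,16) x cols[16,32) = 16x16
Op 2 fold_down: fold axis h@8; visible region now rows[8,16) x cols[16,32) = 8x16
Op 3 fold_right: fold axis v@24; visible region now rows[8,16) x cols[24,32) = 8x8
Op 4 cut(1, 1): punch at orig (9,25); cuts so far [(9, 25)]; region rows[8,16) x cols[24,32) = 8x8
Unfold 1 (reflect across v@24): 2 holes -> [(9, 22), (9, 25)]
Unfold 2 (reflect across h@8): 4 holes -> [(6, 22), (6, 25), (9, 22), (9, 25)]
Unfold 3 (reflect across v@16): 8 holes -> [(6, 6), (6, 9), (6, 22), (6, 25), (9, 6), (9, 9), (9, 22), (9, 25)]
Holes: [(6, 6), (6, 9), (6, 22), (6, 25), (9, 6), (9, 9), (9, 22), (9, 25)]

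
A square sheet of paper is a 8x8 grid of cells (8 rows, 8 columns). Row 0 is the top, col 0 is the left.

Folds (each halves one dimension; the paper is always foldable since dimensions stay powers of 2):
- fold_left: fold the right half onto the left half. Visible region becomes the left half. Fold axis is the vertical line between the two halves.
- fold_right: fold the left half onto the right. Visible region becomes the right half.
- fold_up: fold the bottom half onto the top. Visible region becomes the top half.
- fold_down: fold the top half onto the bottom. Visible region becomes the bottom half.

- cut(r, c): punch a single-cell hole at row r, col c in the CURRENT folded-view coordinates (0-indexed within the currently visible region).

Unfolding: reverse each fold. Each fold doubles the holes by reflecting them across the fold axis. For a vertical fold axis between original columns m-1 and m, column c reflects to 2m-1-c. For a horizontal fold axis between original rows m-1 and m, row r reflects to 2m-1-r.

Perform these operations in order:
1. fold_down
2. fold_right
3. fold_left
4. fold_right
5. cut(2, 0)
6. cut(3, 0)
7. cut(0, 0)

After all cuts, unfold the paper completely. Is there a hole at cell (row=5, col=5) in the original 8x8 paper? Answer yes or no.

Answer: no

Derivation:
Op 1 fold_down: fold axis h@4; visible region now rows[4,8) x cols[0,8) = 4x8
Op 2 fold_right: fold axis v@4; visible region now rows[4,8) x cols[4,8) = 4x4
Op 3 fold_left: fold axis v@6; visible region now rows[4,8) x cols[4,6) = 4x2
Op 4 fold_right: fold axis v@5; visible region now rows[4,8) x cols[5,6) = 4x1
Op 5 cut(2, 0): punch at orig (6,5); cuts so far [(6, 5)]; region rows[4,8) x cols[5,6) = 4x1
Op 6 cut(3, 0): punch at orig (7,5); cuts so far [(6, 5), (7, 5)]; region rows[4,8) x cols[5,6) = 4x1
Op 7 cut(0, 0): punch at orig (4,5); cuts so far [(4, 5), (6, 5), (7, 5)]; region rows[4,8) x cols[5,6) = 4x1
Unfold 1 (reflect across v@5): 6 holes -> [(4, 4), (4, 5), (6, 4), (6, 5), (7, 4), (7, 5)]
Unfold 2 (reflect across v@6): 12 holes -> [(4, 4), (4, 5), (4, 6), (4, 7), (6, 4), (6, 5), (6, 6), (6, 7), (7, 4), (7, 5), (7, 6), (7, 7)]
Unfold 3 (reflect across v@4): 24 holes -> [(4, 0), (4, 1), (4, 2), (4, 3), (4, 4), (4, 5), (4, 6), (4, 7), (6, 0), (6, 1), (6, 2), (6, 3), (6, 4), (6, 5), (6, 6), (6, 7), (7, 0), (7, 1), (7, 2), (7, 3), (7, 4), (7, 5), (7, 6), (7, 7)]
Unfold 4 (reflect across h@4): 48 holes -> [(0, 0), (0, 1), (0, 2), (0, 3), (0, 4), (0, 5), (0, 6), (0, 7), (1, 0), (1, 1), (1, 2), (1, 3), (1, 4), (1, 5), (1, 6), (1, 7), (3, 0), (3, 1), (3, 2), (3, 3), (3, 4), (3, 5), (3, 6), (3, 7), (4, 0), (4, 1), (4, 2), (4, 3), (4, 4), (4, 5), (4, 6), (4, 7), (6, 0), (6, 1), (6, 2), (6, 3), (6, 4), (6, 5), (6, 6), (6, 7), (7, 0), (7, 1), (7, 2), (7, 3), (7, 4), (7, 5), (7, 6), (7, 7)]
Holes: [(0, 0), (0, 1), (0, 2), (0, 3), (0, 4), (0, 5), (0, 6), (0, 7), (1, 0), (1, 1), (1, 2), (1, 3), (1, 4), (1, 5), (1, 6), (1, 7), (3, 0), (3, 1), (3, 2), (3, 3), (3, 4), (3, 5), (3, 6), (3, 7), (4, 0), (4, 1), (4, 2), (4, 3), (4, 4), (4, 5), (4, 6), (4, 7), (6, 0), (6, 1), (6, 2), (6, 3), (6, 4), (6, 5), (6, 6), (6, 7), (7, 0), (7, 1), (7, 2), (7, 3), (7, 4), (7, 5), (7, 6), (7, 7)]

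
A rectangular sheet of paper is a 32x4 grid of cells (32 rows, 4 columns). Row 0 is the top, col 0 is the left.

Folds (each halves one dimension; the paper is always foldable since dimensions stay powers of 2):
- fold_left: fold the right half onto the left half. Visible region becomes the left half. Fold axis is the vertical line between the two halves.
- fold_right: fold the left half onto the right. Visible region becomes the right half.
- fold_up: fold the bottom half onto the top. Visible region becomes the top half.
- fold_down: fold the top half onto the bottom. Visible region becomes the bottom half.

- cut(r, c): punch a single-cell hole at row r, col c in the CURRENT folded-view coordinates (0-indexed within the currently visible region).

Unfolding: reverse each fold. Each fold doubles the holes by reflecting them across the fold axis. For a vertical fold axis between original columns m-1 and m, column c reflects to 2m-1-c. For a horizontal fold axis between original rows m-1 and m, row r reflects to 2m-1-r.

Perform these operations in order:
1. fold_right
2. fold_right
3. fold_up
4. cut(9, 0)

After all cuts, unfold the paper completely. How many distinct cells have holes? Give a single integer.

Op 1 fold_right: fold axis v@2; visible region now rows[0,32) x cols[2,4) = 32x2
Op 2 fold_right: fold axis v@3; visible region now rows[0,32) x cols[3,4) = 32x1
Op 3 fold_up: fold axis h@16; visible region now rows[0,16) x cols[3,4) = 16x1
Op 4 cut(9, 0): punch at orig (9,3); cuts so far [(9, 3)]; region rows[0,16) x cols[3,4) = 16x1
Unfold 1 (reflect across h@16): 2 holes -> [(9, 3), (22, 3)]
Unfold 2 (reflect across v@3): 4 holes -> [(9, 2), (9, 3), (22, 2), (22, 3)]
Unfold 3 (reflect across v@2): 8 holes -> [(9, 0), (9, 1), (9, 2), (9, 3), (22, 0), (22, 1), (22, 2), (22, 3)]

Answer: 8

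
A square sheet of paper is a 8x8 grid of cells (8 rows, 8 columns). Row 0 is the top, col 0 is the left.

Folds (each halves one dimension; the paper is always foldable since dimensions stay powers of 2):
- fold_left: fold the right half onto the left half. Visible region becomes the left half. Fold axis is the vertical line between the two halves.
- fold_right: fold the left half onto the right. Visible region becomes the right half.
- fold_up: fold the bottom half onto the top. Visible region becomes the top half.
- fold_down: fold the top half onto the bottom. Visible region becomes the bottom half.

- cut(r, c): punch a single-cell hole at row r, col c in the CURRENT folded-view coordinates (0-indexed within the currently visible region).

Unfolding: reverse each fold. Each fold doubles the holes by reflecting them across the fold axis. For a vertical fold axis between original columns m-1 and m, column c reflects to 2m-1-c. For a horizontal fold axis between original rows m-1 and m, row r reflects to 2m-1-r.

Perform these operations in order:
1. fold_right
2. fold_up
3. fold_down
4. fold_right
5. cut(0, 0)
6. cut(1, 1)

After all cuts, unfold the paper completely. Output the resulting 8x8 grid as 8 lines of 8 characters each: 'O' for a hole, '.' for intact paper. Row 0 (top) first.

Op 1 fold_right: fold axis v@4; visible region now rows[0,8) x cols[4,8) = 8x4
Op 2 fold_up: fold axis h@4; visible region now rows[0,4) x cols[4,8) = 4x4
Op 3 fold_down: fold axis h@2; visible region now rows[2,4) x cols[4,8) = 2x4
Op 4 fold_right: fold axis v@6; visible region now rows[2,4) x cols[6,8) = 2x2
Op 5 cut(0, 0): punch at orig (2,6); cuts so far [(2, 6)]; region rows[2,4) x cols[6,8) = 2x2
Op 6 cut(1, 1): punch at orig (3,7); cuts so far [(2, 6), (3, 7)]; region rows[2,4) x cols[6,8) = 2x2
Unfold 1 (reflect across v@6): 4 holes -> [(2, 5), (2, 6), (3, 4), (3, 7)]
Unfold 2 (reflect across h@2): 8 holes -> [(0, 4), (0, 7), (1, 5), (1, 6), (2, 5), (2, 6), (3, 4), (3, 7)]
Unfold 3 (reflect across h@4): 16 holes -> [(0, 4), (0, 7), (1, 5), (1, 6), (2, 5), (2, 6), (3, 4), (3, 7), (4, 4), (4, 7), (5, 5), (5, 6), (6, 5), (6, 6), (7, 4), (7, 7)]
Unfold 4 (reflect across v@4): 32 holes -> [(0, 0), (0, 3), (0, 4), (0, 7), (1, 1), (1, 2), (1, 5), (1, 6), (2, 1), (2, 2), (2, 5), (2, 6), (3, 0), (3, 3), (3, 4), (3, 7), (4, 0), (4, 3), (4, 4), (4, 7), (5, 1), (5, 2), (5, 5), (5, 6), (6, 1), (6, 2), (6, 5), (6, 6), (7, 0), (7, 3), (7, 4), (7, 7)]

Answer: O..OO..O
.OO..OO.
.OO..OO.
O..OO..O
O..OO..O
.OO..OO.
.OO..OO.
O..OO..O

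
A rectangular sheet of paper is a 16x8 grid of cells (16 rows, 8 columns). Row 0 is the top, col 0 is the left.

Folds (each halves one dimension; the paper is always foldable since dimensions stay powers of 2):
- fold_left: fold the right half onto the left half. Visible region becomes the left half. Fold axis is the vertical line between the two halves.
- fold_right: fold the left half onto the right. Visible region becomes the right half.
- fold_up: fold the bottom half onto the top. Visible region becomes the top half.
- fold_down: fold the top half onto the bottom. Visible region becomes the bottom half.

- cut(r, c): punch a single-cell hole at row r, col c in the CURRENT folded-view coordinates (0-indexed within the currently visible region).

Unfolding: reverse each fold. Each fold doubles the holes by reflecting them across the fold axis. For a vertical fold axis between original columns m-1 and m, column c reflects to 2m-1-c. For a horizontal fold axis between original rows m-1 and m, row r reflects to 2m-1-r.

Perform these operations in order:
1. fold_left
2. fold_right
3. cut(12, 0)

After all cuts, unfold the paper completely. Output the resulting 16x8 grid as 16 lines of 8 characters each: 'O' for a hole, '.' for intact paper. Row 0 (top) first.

Op 1 fold_left: fold axis v@4; visible region now rows[0,16) x cols[0,4) = 16x4
Op 2 fold_right: fold axis v@2; visible region now rows[0,16) x cols[2,4) = 16x2
Op 3 cut(12, 0): punch at orig (12,2); cuts so far [(12, 2)]; region rows[0,16) x cols[2,4) = 16x2
Unfold 1 (reflect across v@2): 2 holes -> [(12, 1), (12, 2)]
Unfold 2 (reflect across v@4): 4 holes -> [(12, 1), (12, 2), (12, 5), (12, 6)]

Answer: ........
........
........
........
........
........
........
........
........
........
........
........
.OO..OO.
........
........
........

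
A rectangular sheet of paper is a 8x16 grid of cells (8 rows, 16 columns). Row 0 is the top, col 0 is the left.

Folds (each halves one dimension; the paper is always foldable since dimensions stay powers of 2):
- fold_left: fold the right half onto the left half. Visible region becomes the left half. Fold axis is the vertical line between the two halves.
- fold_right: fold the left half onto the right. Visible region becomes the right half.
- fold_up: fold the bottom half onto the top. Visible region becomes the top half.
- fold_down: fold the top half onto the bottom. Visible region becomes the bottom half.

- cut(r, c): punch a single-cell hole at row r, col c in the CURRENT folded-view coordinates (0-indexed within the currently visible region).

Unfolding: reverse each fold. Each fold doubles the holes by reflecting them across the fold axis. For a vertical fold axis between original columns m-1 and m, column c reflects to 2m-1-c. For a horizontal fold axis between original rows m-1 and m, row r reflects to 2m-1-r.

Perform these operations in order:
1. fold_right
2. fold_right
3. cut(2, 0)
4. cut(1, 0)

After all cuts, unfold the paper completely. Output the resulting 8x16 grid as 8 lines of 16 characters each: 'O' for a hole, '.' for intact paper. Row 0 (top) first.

Op 1 fold_right: fold axis v@8; visible region now rows[0,8) x cols[8,16) = 8x8
Op 2 fold_right: fold axis v@12; visible region now rows[0,8) x cols[12,16) = 8x4
Op 3 cut(2, 0): punch at orig (2,12); cuts so far [(2, 12)]; region rows[0,8) x cols[12,16) = 8x4
Op 4 cut(1, 0): punch at orig (1,12); cuts so far [(1, 12), (2, 12)]; region rows[0,8) x cols[12,16) = 8x4
Unfold 1 (reflect across v@12): 4 holes -> [(1, 11), (1, 12), (2, 11), (2, 12)]
Unfold 2 (reflect across v@8): 8 holes -> [(1, 3), (1, 4), (1, 11), (1, 12), (2, 3), (2, 4), (2, 11), (2, 12)]

Answer: ................
...OO......OO...
...OO......OO...
................
................
................
................
................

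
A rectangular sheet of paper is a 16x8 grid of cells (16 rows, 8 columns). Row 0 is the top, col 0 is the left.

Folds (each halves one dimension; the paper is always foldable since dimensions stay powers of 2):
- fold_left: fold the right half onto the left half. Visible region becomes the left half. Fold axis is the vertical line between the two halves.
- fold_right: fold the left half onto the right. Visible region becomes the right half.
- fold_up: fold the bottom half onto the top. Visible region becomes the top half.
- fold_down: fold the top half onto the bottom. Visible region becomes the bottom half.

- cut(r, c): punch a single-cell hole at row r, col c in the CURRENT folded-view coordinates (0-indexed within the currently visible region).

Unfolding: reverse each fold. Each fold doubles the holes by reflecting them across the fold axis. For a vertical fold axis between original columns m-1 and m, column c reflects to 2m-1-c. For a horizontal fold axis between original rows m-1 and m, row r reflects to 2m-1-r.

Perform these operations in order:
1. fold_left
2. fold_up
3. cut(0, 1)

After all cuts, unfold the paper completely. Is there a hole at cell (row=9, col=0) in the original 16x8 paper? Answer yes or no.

Answer: no

Derivation:
Op 1 fold_left: fold axis v@4; visible region now rows[0,16) x cols[0,4) = 16x4
Op 2 fold_up: fold axis h@8; visible region now rows[0,8) x cols[0,4) = 8x4
Op 3 cut(0, 1): punch at orig (0,1); cuts so far [(0, 1)]; region rows[0,8) x cols[0,4) = 8x4
Unfold 1 (reflect across h@8): 2 holes -> [(0, 1), (15, 1)]
Unfold 2 (reflect across v@4): 4 holes -> [(0, 1), (0, 6), (15, 1), (15, 6)]
Holes: [(0, 1), (0, 6), (15, 1), (15, 6)]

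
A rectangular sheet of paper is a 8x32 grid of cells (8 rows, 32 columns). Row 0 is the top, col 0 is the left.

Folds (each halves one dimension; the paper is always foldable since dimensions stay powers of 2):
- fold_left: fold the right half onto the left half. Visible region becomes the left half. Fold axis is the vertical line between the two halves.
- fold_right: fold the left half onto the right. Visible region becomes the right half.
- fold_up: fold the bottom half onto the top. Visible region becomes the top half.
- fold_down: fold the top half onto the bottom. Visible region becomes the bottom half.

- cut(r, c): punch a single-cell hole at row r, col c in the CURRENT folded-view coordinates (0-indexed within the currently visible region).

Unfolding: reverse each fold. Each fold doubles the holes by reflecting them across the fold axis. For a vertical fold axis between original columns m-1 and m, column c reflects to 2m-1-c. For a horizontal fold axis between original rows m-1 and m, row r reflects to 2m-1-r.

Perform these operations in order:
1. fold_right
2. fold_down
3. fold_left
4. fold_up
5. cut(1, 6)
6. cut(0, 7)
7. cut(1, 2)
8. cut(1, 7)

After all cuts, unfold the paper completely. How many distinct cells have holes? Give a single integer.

Answer: 64

Derivation:
Op 1 fold_right: fold axis v@16; visible region now rows[0,8) x cols[16,32) = 8x16
Op 2 fold_down: fold axis h@4; visible region now rows[4,8) x cols[16,32) = 4x16
Op 3 fold_left: fold axis v@24; visible region now rows[4,8) x cols[16,24) = 4x8
Op 4 fold_up: fold axis h@6; visible region now rows[4,6) x cols[16,24) = 2x8
Op 5 cut(1, 6): punch at orig (5,22); cuts so far [(5, 22)]; region rows[4,6) x cols[16,24) = 2x8
Op 6 cut(0, 7): punch at orig (4,23); cuts so far [(4, 23), (5, 22)]; region rows[4,6) x cols[16,24) = 2x8
Op 7 cut(1, 2): punch at orig (5,18); cuts so far [(4, 23), (5, 18), (5, 22)]; region rows[4,6) x cols[16,24) = 2x8
Op 8 cut(1, 7): punch at orig (5,23); cuts so far [(4, 23), (5, 18), (5, 22), (5, 23)]; region rows[4,6) x cols[16,24) = 2x8
Unfold 1 (reflect across h@6): 8 holes -> [(4, 23), (5, 18), (5, 22), (5, 23), (6, 18), (6, 22), (6, 23), (7, 23)]
Unfold 2 (reflect across v@24): 16 holes -> [(4, 23), (4, 24), (5, 18), (5, 22), (5, 23), (5, 24), (5, 25), (5, 29), (6, 18), (6, 22), (6, 23), (6, 24), (6, 25), (6, 29), (7, 23), (7, 24)]
Unfold 3 (reflect across h@4): 32 holes -> [(0, 23), (0, 24), (1, 18), (1, 22), (1, 23), (1, 24), (1, 25), (1, 29), (2, 18), (2, 22), (2, 23), (2, 24), (2, 25), (2, 29), (3, 23), (3, 24), (4, 23), (4, 24), (5, 18), (5, 22), (5, 23), (5, 24), (5, 25), (5, 29), (6, 18), (6, 22), (6, 23), (6, 24), (6, 25), (6, 29), (7, 23), (7, 24)]
Unfold 4 (reflect across v@16): 64 holes -> [(0, 7), (0, 8), (0, 23), (0, 24), (1, 2), (1, 6), (1, 7), (1, 8), (1, 9), (1, 13), (1, 18), (1, 22), (1, 23), (1, 24), (1, 25), (1, 29), (2, 2), (2, 6), (2, 7), (2, 8), (2, 9), (2, 13), (2, 18), (2, 22), (2, 23), (2, 24), (2, 25), (2, 29), (3, 7), (3, 8), (3, 23), (3, 24), (4, 7), (4, 8), (4, 23), (4, 24), (5, 2), (5, 6), (5, 7), (5, 8), (5, 9), (5, 13), (5, 18), (5, 22), (5, 23), (5, 24), (5, 25), (5, 29), (6, 2), (6, 6), (6, 7), (6, 8), (6, 9), (6, 13), (6, 18), (6, 22), (6, 23), (6, 24), (6, 25), (6, 29), (7, 7), (7, 8), (7, 23), (7, 24)]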